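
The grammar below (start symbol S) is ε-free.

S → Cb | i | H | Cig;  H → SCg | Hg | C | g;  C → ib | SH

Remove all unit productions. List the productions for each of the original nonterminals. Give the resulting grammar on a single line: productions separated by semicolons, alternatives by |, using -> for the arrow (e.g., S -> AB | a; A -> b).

S -> g | i | Cb | Hg | SH | ib | Cig | SCg; C -> SH | ib; H -> g | Hg | SH | ib | SCg

Unit productions: H->C, S->H.
Unit pairs (A ⇒* B via units): (H,C), (S,C), (S,H).
S: inherits non-unit rules of {C, H, S} → Cb | Cig | Hg | SCg | SH | g | i | ib.
C: inherits non-unit rules of {C} → SH | ib.
H: inherits non-unit rules of {C, H} → Hg | SCg | SH | g | ib.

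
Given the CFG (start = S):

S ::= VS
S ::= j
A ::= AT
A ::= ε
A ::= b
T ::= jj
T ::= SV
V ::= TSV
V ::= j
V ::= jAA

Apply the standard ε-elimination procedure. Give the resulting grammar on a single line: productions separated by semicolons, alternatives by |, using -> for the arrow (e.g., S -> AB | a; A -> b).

Nullable set: {A}.
Drop A -> ε.
A -> AT: A nullable, giving AT | T.
V -> jAA: A, A nullable, giving j | jA | jAA.
Unchanged (no nullable symbols): S -> VS; S -> j; A -> b; T -> SV; T -> jj; V -> TSV; V -> j.

S -> j | VS; A -> T | b | AT; T -> SV | jj; V -> j | jA | TSV | jAA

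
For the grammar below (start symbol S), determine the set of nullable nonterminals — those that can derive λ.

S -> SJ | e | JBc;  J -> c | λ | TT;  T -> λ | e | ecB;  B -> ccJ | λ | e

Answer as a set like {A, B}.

{B, J, T}

Directly nullable (have an ε-rule): {B, J, T}.
Not nullable: S — each has a terminal in every rule's right-hand side or depends on a non-nullable symbol.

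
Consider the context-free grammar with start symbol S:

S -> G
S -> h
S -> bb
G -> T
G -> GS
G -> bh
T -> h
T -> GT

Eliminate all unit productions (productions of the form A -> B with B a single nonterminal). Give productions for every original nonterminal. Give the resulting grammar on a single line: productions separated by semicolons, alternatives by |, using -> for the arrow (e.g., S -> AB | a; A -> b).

S -> h | GS | GT | bb | bh; G -> h | GS | GT | bh; T -> h | GT

Unit productions: G->T, S->G.
Unit pairs (A ⇒* B via units): (G,T), (S,G), (S,T).
S: inherits non-unit rules of {G, S, T} → GS | GT | bb | bh | h.
G: inherits non-unit rules of {G, T} → GS | GT | bh | h.
T: inherits non-unit rules of {T} → GT | h.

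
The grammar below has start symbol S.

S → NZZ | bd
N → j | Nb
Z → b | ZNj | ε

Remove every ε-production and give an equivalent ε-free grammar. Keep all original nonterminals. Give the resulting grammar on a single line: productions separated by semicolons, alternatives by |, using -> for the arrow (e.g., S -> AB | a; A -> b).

S -> N | NZ | bd | NZZ; N -> j | Nb; Z -> b | Nj | ZNj

Nullable set: {Z}.
S -> NZZ: Z, Z nullable, giving N | NZ | NZZ.
Drop Z -> ε.
Z -> ZNj: Z nullable, giving Nj | ZNj.
Unchanged (no nullable symbols): S -> bd; N -> Nb; N -> j; Z -> b.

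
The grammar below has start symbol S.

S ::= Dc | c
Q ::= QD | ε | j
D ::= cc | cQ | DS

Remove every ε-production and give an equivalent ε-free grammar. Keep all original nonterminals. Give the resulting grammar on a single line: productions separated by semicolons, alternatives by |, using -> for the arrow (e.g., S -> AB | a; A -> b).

Nullable set: {Q}.
D -> cQ: Q nullable, giving c | cQ.
Drop Q -> ε.
Q -> QD: Q nullable, giving D | QD.
Unchanged (no nullable symbols): S -> Dc; S -> c; D -> DS; D -> cc; Q -> j.

S -> c | Dc; D -> c | DS | cQ | cc; Q -> D | j | QD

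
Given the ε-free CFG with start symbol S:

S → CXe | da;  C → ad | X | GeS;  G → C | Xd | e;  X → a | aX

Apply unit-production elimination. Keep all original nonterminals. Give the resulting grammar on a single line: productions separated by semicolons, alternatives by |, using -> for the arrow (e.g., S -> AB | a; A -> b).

Unit productions: C->X, G->C.
Unit pairs (A ⇒* B via units): (C,X), (G,C), (G,X).
S: inherits non-unit rules of {S} → CXe | da.
C: inherits non-unit rules of {C, X} → GeS | a | aX | ad.
G: inherits non-unit rules of {C, G, X} → GeS | Xd | a | aX | ad | e.
X: inherits non-unit rules of {X} → a | aX.

S -> da | CXe; C -> a | aX | ad | GeS; G -> a | e | Xd | aX | ad | GeS; X -> a | aX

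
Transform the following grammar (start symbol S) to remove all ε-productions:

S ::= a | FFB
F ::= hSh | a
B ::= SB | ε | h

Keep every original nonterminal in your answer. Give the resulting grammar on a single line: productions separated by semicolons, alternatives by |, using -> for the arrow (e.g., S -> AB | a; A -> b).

S -> a | FF | FFB; B -> S | h | SB; F -> a | hSh

Nullable set: {B}.
S -> FFB: B nullable, giving FF | FFB.
Drop B -> ε.
B -> SB: B nullable, giving S | SB.
Unchanged (no nullable symbols): S -> a; B -> h; F -> a; F -> hSh.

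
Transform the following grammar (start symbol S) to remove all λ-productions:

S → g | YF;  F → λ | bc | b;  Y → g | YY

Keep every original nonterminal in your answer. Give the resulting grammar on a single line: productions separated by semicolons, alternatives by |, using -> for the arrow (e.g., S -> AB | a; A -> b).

Nullable set: {F}.
S -> YF: F nullable, giving Y | YF.
Drop F -> λ.
Unchanged (no nullable symbols): S -> g; F -> b; F -> bc; Y -> YY; Y -> g.

S -> Y | g | YF; F -> b | bc; Y -> g | YY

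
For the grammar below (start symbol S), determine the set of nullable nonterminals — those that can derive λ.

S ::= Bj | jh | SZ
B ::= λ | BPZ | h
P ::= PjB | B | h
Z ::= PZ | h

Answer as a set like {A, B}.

Directly nullable (have an ε-rule): {B}.
P is nullable via P -> B (every symbol on the right is already known nullable).
Not nullable: S, Z — each has a terminal in every rule's right-hand side or depends on a non-nullable symbol.

{B, P}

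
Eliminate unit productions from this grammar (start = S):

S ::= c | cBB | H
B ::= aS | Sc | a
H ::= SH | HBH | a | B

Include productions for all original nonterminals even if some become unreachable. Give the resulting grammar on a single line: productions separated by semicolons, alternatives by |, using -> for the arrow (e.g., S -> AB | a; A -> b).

S -> a | c | SH | Sc | aS | HBH | cBB; B -> a | Sc | aS; H -> a | SH | Sc | aS | HBH

Unit productions: H->B, S->H.
Unit pairs (A ⇒* B via units): (H,B), (S,B), (S,H).
S: inherits non-unit rules of {B, H, S} → HBH | SH | Sc | a | aS | c | cBB.
B: inherits non-unit rules of {B} → Sc | a | aS.
H: inherits non-unit rules of {B, H} → HBH | SH | Sc | a | aS.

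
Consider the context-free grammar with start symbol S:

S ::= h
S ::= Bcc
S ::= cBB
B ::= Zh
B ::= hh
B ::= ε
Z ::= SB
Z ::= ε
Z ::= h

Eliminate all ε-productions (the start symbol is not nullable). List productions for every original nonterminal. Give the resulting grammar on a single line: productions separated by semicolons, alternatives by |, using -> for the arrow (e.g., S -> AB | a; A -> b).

Nullable set: {B, Z}.
S -> Bcc: B nullable, giving Bcc | cc.
S -> cBB: B, B nullable, giving c | cB | cBB.
Drop B -> ε.
B -> Zh: Z nullable, giving Zh | h.
Drop Z -> ε.
Z -> SB: B nullable, giving S | SB.
Unchanged (no nullable symbols): S -> h; B -> hh; Z -> h.

S -> c | h | cB | cc | Bcc | cBB; B -> h | Zh | hh; Z -> S | h | SB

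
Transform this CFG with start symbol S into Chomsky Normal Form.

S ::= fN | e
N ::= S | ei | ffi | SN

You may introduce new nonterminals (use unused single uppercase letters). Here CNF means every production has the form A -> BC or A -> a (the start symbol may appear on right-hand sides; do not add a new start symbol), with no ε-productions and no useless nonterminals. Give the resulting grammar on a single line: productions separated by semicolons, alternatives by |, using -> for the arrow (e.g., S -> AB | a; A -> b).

No ε-productions.
After unit-elimination: S -> e | fN; N -> e | SN | ei | fN | ffi.
TERM: introduce A -> e, C -> f, B -> i and substitute in every rule of length ≥2.
BIN: N -> CCB becomes N -> CD, D -> CB.

S -> e | CN; A -> e; B -> i; C -> f; D -> CB; N -> e | AB | CD | CN | SN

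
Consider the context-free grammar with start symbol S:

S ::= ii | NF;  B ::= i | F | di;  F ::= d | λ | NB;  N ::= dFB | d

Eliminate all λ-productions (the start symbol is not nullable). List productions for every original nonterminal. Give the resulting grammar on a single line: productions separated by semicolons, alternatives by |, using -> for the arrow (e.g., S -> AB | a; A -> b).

S -> N | NF | ii; B -> F | i | di; F -> N | d | NB; N -> d | dB | dF | dFB

Nullable set: {B, F}.
S -> NF: F nullable, giving N | NF.
B -> F: F nullable, giving F.
Drop F -> λ.
F -> NB: B nullable, giving N | NB.
N -> dFB: F, B nullable, giving d | dB | dF | dFB.
Unchanged (no nullable symbols): S -> ii; B -> di; B -> i; F -> d; N -> d.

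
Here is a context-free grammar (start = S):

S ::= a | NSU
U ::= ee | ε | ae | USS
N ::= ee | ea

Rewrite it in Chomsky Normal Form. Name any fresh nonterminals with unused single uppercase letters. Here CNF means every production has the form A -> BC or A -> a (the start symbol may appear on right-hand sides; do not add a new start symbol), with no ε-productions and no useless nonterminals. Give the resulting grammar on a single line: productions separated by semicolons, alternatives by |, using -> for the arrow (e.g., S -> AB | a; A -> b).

Nullable: {U}; after ε-elimination: S -> a | NS | NSU; N -> ea | ee; U -> SS | ae | ee | USS.
No unit productions to eliminate.
TERM: introduce B -> a, A -> e and substitute in every rule of length ≥2.
BIN: S -> NSU becomes S -> NC, C -> SU; U -> USS becomes U -> UD, D -> SS.

S -> a | NC | NS; A -> e; B -> a; C -> SU; D -> SS; N -> AA | AB; U -> AA | BA | SS | UD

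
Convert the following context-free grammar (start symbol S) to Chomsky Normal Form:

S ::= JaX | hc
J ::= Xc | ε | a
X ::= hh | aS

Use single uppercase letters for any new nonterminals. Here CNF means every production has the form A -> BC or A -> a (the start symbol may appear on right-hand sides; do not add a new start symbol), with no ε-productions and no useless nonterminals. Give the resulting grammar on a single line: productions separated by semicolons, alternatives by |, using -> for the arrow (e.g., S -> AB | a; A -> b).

S -> BX | CA | JD; A -> c; B -> a; C -> h; D -> BX; J -> a | XA; X -> BS | CC

Nullable: {J}; after ε-elimination: S -> aX | hc | JaX; J -> a | Xc; X -> aS | hh.
No unit productions to eliminate.
TERM: introduce B -> a, A -> c, C -> h and substitute in every rule of length ≥2.
BIN: S -> JBX becomes S -> JD, D -> BX.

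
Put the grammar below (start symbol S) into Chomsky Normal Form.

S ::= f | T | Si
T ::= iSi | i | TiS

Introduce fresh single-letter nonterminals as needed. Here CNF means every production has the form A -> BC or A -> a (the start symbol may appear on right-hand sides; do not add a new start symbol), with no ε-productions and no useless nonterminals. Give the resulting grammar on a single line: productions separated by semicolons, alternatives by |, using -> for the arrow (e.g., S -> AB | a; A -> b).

S -> f | i | AB | SA | TC; A -> i; B -> SA; C -> AS; D -> SA; E -> AS; T -> i | AD | TE

No ε-productions.
After unit-elimination: S -> f | i | Si | TiS | iSi; T -> i | TiS | iSi.
TERM: introduce A -> i and substitute in every rule of length ≥2.
BIN: S -> ASA becomes S -> AB, B -> SA; S -> TAS becomes S -> TC, C -> AS; T -> ASA becomes T -> AD, D -> SA; T -> TAS becomes T -> TE, E -> AS.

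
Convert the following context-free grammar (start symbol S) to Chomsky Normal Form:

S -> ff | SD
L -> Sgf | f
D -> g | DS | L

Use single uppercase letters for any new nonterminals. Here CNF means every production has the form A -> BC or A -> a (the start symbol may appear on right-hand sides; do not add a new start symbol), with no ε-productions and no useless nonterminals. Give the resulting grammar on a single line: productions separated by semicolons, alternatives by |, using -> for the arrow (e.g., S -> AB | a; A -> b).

No ε-productions.
After unit-elimination: S -> SD | ff; D -> f | g | DS | Sgf; L -> f | Sgf.
TERM: introduce B -> f, A -> g and substitute in every rule of length ≥2.
BIN: D -> SAB becomes D -> SC, C -> AB; L -> SAB becomes L -> SE, E -> AB.
Drop unreachable/unproductive: L.

S -> BB | SD; A -> g; B -> f; C -> AB; D -> f | g | DS | SC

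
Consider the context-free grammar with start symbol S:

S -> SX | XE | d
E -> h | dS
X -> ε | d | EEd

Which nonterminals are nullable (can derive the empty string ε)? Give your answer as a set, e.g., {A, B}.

Directly nullable (have an ε-rule): {X}.
Not nullable: E, S — each has a terminal in every rule's right-hand side or depends on a non-nullable symbol.

{X}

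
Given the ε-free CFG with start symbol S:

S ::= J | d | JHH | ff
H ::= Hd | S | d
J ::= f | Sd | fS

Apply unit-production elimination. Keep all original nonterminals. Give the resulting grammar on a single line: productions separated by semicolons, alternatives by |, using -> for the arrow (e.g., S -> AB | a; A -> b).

S -> d | f | Sd | fS | ff | JHH; H -> d | f | Hd | Sd | fS | ff | JHH; J -> f | Sd | fS

Unit productions: H->S, S->J.
Unit pairs (A ⇒* B via units): (H,J), (H,S), (S,J).
S: inherits non-unit rules of {J, S} → JHH | Sd | d | f | fS | ff.
H: inherits non-unit rules of {H, J, S} → Hd | JHH | Sd | d | f | fS | ff.
J: inherits non-unit rules of {J} → Sd | f | fS.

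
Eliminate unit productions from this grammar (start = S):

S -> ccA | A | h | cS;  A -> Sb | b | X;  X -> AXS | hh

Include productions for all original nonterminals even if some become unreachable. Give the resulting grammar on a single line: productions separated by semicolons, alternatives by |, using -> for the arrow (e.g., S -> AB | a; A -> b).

S -> b | h | Sb | cS | hh | AXS | ccA; A -> b | Sb | hh | AXS; X -> hh | AXS

Unit productions: A->X, S->A.
Unit pairs (A ⇒* B via units): (A,X), (S,A), (S,X).
S: inherits non-unit rules of {A, S, X} → AXS | Sb | b | cS | ccA | h | hh.
A: inherits non-unit rules of {A, X} → AXS | Sb | b | hh.
X: inherits non-unit rules of {X} → AXS | hh.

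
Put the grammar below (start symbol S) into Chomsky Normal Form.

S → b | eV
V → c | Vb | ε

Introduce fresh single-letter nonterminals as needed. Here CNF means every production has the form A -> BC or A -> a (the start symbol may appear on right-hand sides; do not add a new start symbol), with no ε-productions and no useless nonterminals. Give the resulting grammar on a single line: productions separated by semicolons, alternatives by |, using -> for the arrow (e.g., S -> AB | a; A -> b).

S -> b | e | AV; A -> e; B -> b; V -> b | c | VB

Nullable: {V}; after ε-elimination: S -> b | e | eV; V -> b | c | Vb.
No unit productions to eliminate.
TERM: introduce B -> b, A -> e and substitute in every rule of length ≥2.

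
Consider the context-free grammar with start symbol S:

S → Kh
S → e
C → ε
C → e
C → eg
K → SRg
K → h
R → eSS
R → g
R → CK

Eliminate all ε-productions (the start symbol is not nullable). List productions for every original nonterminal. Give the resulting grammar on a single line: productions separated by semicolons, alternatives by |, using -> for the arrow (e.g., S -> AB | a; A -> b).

S -> e | Kh; C -> e | eg; K -> h | SRg; R -> K | g | CK | eSS

Nullable set: {C}.
Drop C -> ε.
R -> CK: C nullable, giving CK | K.
Unchanged (no nullable symbols): S -> Kh; S -> e; C -> e; C -> eg; K -> SRg; K -> h; R -> eSS; R -> g.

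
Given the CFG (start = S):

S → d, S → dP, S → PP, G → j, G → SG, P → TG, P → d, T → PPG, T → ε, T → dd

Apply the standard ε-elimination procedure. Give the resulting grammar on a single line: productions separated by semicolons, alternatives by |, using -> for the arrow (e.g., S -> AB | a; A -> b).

Nullable set: {T}.
P -> TG: T nullable, giving G | TG.
Drop T -> ε.
Unchanged (no nullable symbols): S -> PP; S -> d; S -> dP; G -> SG; G -> j; P -> d; T -> PPG; T -> dd.

S -> d | PP | dP; G -> j | SG; P -> G | d | TG; T -> dd | PPG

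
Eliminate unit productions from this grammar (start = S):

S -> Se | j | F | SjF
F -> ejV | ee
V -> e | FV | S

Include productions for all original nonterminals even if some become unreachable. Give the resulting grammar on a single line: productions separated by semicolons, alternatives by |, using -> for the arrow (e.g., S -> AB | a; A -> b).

Unit productions: S->F, V->S.
Unit pairs (A ⇒* B via units): (S,F), (V,F), (V,S).
S: inherits non-unit rules of {F, S} → Se | SjF | ee | ejV | j.
F: inherits non-unit rules of {F} → ee | ejV.
V: inherits non-unit rules of {F, S, V} → FV | Se | SjF | e | ee | ejV | j.

S -> j | Se | ee | SjF | ejV; F -> ee | ejV; V -> e | j | FV | Se | ee | SjF | ejV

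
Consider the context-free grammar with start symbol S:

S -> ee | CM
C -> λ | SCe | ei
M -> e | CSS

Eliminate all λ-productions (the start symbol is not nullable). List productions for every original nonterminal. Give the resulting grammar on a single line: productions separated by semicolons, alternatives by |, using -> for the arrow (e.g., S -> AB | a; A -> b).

S -> M | CM | ee; C -> Se | ei | SCe; M -> e | SS | CSS

Nullable set: {C}.
S -> CM: C nullable, giving CM | M.
Drop C -> λ.
C -> SCe: C nullable, giving SCe | Se.
M -> CSS: C nullable, giving CSS | SS.
Unchanged (no nullable symbols): S -> ee; C -> ei; M -> e.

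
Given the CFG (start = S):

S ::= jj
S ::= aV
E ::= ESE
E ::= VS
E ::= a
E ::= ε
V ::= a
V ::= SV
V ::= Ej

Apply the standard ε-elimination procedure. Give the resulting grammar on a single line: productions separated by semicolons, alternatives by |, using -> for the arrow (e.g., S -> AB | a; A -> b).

Nullable set: {E}.
Drop E -> ε.
E -> ESE: E, E nullable, giving ES | ESE | S | SE.
V -> Ej: E nullable, giving Ej | j.
Unchanged (no nullable symbols): S -> aV; S -> jj; E -> VS; E -> a; V -> SV; V -> a.

S -> aV | jj; E -> S | a | ES | SE | VS | ESE; V -> a | j | Ej | SV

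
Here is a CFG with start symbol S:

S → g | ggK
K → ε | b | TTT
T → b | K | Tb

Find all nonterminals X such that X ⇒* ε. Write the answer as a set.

{K, T}

Directly nullable (have an ε-rule): {K}.
T is nullable via T -> K (every symbol on the right is already known nullable).
Not nullable: S — each has a terminal in every rule's right-hand side or depends on a non-nullable symbol.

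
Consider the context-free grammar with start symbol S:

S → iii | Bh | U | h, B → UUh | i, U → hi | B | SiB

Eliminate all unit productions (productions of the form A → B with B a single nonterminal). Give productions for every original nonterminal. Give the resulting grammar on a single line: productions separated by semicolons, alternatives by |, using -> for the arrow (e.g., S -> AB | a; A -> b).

S -> h | i | Bh | hi | SiB | UUh | iii; B -> i | UUh; U -> i | hi | SiB | UUh

Unit productions: S->U, U->B.
Unit pairs (A ⇒* B via units): (S,B), (S,U), (U,B).
S: inherits non-unit rules of {B, S, U} → Bh | SiB | UUh | h | hi | i | iii.
B: inherits non-unit rules of {B} → UUh | i.
U: inherits non-unit rules of {B, U} → SiB | UUh | hi | i.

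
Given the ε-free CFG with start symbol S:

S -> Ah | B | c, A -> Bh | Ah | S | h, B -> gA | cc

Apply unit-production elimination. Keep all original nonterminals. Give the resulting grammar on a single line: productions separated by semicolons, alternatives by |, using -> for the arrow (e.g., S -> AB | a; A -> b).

S -> c | Ah | cc | gA; A -> c | h | Ah | Bh | cc | gA; B -> cc | gA

Unit productions: A->S, S->B.
Unit pairs (A ⇒* B via units): (A,B), (A,S), (S,B).
S: inherits non-unit rules of {B, S} → Ah | c | cc | gA.
A: inherits non-unit rules of {A, B, S} → Ah | Bh | c | cc | gA | h.
B: inherits non-unit rules of {B} → cc | gA.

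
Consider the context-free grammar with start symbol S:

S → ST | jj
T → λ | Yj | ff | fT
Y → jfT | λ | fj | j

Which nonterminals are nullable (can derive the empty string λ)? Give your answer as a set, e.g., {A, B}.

{T, Y}

Directly nullable (have an ε-rule): {T, Y}.
Not nullable: S — each has a terminal in every rule's right-hand side or depends on a non-nullable symbol.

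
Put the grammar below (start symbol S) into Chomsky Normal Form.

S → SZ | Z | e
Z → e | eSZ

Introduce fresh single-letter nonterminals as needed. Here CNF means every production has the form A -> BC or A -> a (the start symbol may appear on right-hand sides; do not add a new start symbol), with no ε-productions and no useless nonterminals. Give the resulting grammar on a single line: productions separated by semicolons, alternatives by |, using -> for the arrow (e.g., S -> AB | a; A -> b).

No ε-productions.
After unit-elimination: S -> e | SZ | eSZ; Z -> e | eSZ.
TERM: introduce A -> e and substitute in every rule of length ≥2.
BIN: S -> ASZ becomes S -> AB, B -> SZ; Z -> ASZ becomes Z -> AC, C -> SZ.

S -> e | AB | SZ; A -> e; B -> SZ; C -> SZ; Z -> e | AC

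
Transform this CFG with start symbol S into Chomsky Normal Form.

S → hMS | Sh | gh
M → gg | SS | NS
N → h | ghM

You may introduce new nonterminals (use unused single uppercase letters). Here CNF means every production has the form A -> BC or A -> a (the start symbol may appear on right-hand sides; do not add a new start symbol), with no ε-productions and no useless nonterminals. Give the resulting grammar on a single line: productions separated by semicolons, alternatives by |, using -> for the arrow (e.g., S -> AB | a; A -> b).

S -> AB | BD | SB; A -> g; B -> h; C -> BM; D -> MS; M -> AA | NS | SS; N -> h | AC

No ε-productions.
No unit productions to eliminate.
TERM: introduce A -> g, B -> h and substitute in every rule of length ≥2.
BIN: N -> ABM becomes N -> AC, C -> BM; S -> BMS becomes S -> BD, D -> MS.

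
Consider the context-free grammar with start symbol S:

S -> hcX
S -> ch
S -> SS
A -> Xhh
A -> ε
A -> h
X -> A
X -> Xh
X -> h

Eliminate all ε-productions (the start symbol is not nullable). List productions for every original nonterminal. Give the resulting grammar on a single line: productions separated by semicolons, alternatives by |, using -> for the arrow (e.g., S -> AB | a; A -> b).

Nullable set: {A, X}.
S -> hcX: X nullable, giving hc | hcX.
Drop A -> ε.
A -> Xhh: X nullable, giving Xhh | hh.
X -> A: A nullable, giving A.
X -> Xh: X nullable, giving Xh | h.
Unchanged (no nullable symbols): S -> SS; S -> ch; A -> h; X -> h.

S -> SS | ch | hc | hcX; A -> h | hh | Xhh; X -> A | h | Xh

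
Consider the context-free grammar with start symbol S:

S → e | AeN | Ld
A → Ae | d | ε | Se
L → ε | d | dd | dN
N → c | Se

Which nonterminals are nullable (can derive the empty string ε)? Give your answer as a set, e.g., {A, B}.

{A, L}

Directly nullable (have an ε-rule): {A, L}.
Not nullable: N, S — each has a terminal in every rule's right-hand side or depends on a non-nullable symbol.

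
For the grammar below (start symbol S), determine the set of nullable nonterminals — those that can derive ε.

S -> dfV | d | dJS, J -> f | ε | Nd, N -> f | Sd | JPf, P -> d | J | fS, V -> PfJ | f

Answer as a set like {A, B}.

Directly nullable (have an ε-rule): {J}.
P is nullable via P -> J (every symbol on the right is already known nullable).
Not nullable: N, S, V — each has a terminal in every rule's right-hand side or depends on a non-nullable symbol.

{J, P}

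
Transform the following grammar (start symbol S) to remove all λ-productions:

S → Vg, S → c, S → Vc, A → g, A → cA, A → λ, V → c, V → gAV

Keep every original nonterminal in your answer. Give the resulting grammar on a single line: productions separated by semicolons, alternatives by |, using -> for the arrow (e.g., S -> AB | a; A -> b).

Nullable set: {A}.
Drop A -> λ.
A -> cA: A nullable, giving c | cA.
V -> gAV: A nullable, giving gAV | gV.
Unchanged (no nullable symbols): S -> Vc; S -> Vg; S -> c; A -> g; V -> c.

S -> c | Vc | Vg; A -> c | g | cA; V -> c | gV | gAV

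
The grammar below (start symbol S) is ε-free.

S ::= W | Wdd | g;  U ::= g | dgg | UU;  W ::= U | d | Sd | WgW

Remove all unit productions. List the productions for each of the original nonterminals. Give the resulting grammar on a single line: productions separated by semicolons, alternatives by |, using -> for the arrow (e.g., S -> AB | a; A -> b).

S -> d | g | Sd | UU | Wdd | WgW | dgg; U -> g | UU | dgg; W -> d | g | Sd | UU | WgW | dgg

Unit productions: S->W, W->U.
Unit pairs (A ⇒* B via units): (S,U), (S,W), (W,U).
S: inherits non-unit rules of {S, U, W} → Sd | UU | Wdd | WgW | d | dgg | g.
U: inherits non-unit rules of {U} → UU | dgg | g.
W: inherits non-unit rules of {U, W} → Sd | UU | WgW | d | dgg | g.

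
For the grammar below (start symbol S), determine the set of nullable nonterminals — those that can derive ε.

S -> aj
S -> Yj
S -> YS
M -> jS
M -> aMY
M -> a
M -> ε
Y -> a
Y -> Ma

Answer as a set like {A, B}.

{M}

Directly nullable (have an ε-rule): {M}.
Not nullable: S, Y — each has a terminal in every rule's right-hand side or depends on a non-nullable symbol.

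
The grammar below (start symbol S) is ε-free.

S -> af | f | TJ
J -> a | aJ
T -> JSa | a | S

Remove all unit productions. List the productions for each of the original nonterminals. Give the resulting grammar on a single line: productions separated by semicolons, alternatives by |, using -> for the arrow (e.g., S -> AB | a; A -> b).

Unit productions: T->S.
Unit pairs (A ⇒* B via units): (T,S).
S: inherits non-unit rules of {S} → TJ | af | f.
J: inherits non-unit rules of {J} → a | aJ.
T: inherits non-unit rules of {S, T} → JSa | TJ | a | af | f.

S -> f | TJ | af; J -> a | aJ; T -> a | f | TJ | af | JSa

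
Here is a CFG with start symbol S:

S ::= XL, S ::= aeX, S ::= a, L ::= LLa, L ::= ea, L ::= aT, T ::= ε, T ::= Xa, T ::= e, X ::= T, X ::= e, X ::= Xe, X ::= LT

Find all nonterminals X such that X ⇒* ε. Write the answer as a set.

{T, X}

Directly nullable (have an ε-rule): {T}.
X is nullable via X -> T (every symbol on the right is already known nullable).
Not nullable: L, S — each has a terminal in every rule's right-hand side or depends on a non-nullable symbol.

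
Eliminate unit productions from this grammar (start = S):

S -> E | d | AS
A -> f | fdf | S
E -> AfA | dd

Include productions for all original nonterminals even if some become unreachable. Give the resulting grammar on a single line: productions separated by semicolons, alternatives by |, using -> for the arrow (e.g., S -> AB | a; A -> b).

Unit productions: A->S, S->E.
Unit pairs (A ⇒* B via units): (A,E), (A,S), (S,E).
S: inherits non-unit rules of {E, S} → AS | AfA | d | dd.
A: inherits non-unit rules of {A, E, S} → AS | AfA | d | dd | f | fdf.
E: inherits non-unit rules of {E} → AfA | dd.

S -> d | AS | dd | AfA; A -> d | f | AS | dd | AfA | fdf; E -> dd | AfA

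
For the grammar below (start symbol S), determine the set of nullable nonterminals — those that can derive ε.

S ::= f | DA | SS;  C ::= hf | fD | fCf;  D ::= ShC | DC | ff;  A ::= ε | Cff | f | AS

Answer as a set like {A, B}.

Directly nullable (have an ε-rule): {A}.
Not nullable: C, D, S — each has a terminal in every rule's right-hand side or depends on a non-nullable symbol.

{A}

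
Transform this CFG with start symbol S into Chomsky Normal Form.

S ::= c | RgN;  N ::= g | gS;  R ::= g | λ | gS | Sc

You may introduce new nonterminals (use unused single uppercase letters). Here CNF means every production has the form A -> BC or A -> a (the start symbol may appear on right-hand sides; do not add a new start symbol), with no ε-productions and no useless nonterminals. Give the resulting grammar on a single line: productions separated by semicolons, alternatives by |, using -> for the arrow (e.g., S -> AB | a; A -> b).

Nullable: {R}; after ε-elimination: S -> c | gN | RgN; N -> g | gS; R -> g | Sc | gS.
No unit productions to eliminate.
TERM: introduce B -> c, A -> g and substitute in every rule of length ≥2.
BIN: S -> RAN becomes S -> RC, C -> AN.

S -> c | AN | RC; A -> g; B -> c; C -> AN; N -> g | AS; R -> g | AS | SB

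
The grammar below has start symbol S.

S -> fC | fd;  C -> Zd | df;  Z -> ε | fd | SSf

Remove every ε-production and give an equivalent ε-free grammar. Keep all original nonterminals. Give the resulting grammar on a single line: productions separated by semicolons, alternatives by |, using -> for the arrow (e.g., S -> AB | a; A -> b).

S -> fC | fd; C -> d | Zd | df; Z -> fd | SSf

Nullable set: {Z}.
C -> Zd: Z nullable, giving Zd | d.
Drop Z -> ε.
Unchanged (no nullable symbols): S -> fC; S -> fd; C -> df; Z -> SSf; Z -> fd.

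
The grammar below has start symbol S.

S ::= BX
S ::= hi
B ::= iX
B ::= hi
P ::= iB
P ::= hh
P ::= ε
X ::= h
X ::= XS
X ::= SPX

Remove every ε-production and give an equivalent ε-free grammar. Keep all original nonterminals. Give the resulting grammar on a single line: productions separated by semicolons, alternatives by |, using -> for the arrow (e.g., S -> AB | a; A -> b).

Nullable set: {P}.
Drop P -> ε.
X -> SPX: P nullable, giving SPX | SX.
Unchanged (no nullable symbols): S -> BX; S -> hi; B -> hi; B -> iX; P -> hh; P -> iB; X -> XS; X -> h.

S -> BX | hi; B -> hi | iX; P -> hh | iB; X -> h | SX | XS | SPX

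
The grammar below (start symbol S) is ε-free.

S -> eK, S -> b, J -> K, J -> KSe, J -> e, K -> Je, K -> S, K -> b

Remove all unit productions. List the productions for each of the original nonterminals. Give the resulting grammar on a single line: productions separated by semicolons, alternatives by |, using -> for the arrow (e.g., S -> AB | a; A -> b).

S -> b | eK; J -> b | e | Je | eK | KSe; K -> b | Je | eK

Unit productions: J->K, K->S.
Unit pairs (A ⇒* B via units): (J,K), (J,S), (K,S).
S: inherits non-unit rules of {S} → b | eK.
J: inherits non-unit rules of {J, K, S} → Je | KSe | b | e | eK.
K: inherits non-unit rules of {K, S} → Je | b | eK.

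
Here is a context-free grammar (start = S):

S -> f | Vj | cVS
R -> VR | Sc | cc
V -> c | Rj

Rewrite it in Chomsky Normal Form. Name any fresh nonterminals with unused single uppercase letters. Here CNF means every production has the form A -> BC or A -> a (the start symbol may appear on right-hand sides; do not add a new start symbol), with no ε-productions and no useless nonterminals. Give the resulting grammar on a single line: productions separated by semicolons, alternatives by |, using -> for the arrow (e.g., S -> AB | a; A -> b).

S -> f | AC | VB; A -> c; B -> j; C -> VS; R -> AA | SA | VR; V -> c | RB

No ε-productions.
No unit productions to eliminate.
TERM: introduce A -> c, B -> j and substitute in every rule of length ≥2.
BIN: S -> AVS becomes S -> AC, C -> VS.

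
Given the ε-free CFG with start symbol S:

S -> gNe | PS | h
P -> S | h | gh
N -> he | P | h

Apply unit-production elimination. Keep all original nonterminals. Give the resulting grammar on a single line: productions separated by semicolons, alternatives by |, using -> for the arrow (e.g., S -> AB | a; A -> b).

S -> h | PS | gNe; N -> h | PS | gh | he | gNe; P -> h | PS | gh | gNe

Unit productions: N->P, P->S.
Unit pairs (A ⇒* B via units): (N,P), (N,S), (P,S).
S: inherits non-unit rules of {S} → PS | gNe | h.
N: inherits non-unit rules of {N, P, S} → PS | gNe | gh | h | he.
P: inherits non-unit rules of {P, S} → PS | gNe | gh | h.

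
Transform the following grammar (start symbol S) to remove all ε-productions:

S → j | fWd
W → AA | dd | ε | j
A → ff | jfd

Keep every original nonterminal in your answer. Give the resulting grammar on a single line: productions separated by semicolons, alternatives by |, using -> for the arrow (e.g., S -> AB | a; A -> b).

Nullable set: {W}.
S -> fWd: W nullable, giving fWd | fd.
Drop W -> ε.
Unchanged (no nullable symbols): S -> j; A -> ff; A -> jfd; W -> AA; W -> dd; W -> j.

S -> j | fd | fWd; A -> ff | jfd; W -> j | AA | dd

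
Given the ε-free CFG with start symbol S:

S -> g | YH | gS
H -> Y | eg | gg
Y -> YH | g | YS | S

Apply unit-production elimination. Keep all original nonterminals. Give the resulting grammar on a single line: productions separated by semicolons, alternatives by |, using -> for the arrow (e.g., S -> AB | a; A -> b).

S -> g | YH | gS; H -> g | YH | YS | eg | gS | gg; Y -> g | YH | YS | gS

Unit productions: H->Y, Y->S.
Unit pairs (A ⇒* B via units): (H,S), (H,Y), (Y,S).
S: inherits non-unit rules of {S} → YH | g | gS.
H: inherits non-unit rules of {H, S, Y} → YH | YS | eg | g | gS | gg.
Y: inherits non-unit rules of {S, Y} → YH | YS | g | gS.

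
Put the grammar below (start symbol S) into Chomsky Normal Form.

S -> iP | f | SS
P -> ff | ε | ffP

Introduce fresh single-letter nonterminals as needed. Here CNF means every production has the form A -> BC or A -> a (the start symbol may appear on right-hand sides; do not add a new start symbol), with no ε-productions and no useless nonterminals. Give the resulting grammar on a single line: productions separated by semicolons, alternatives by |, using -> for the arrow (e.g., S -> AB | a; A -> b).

S -> f | i | BP | SS; A -> f; B -> i; C -> AP; P -> AA | AC

Nullable: {P}; after ε-elimination: S -> f | i | SS | iP; P -> ff | ffP.
No unit productions to eliminate.
TERM: introduce A -> f, B -> i and substitute in every rule of length ≥2.
BIN: P -> AAP becomes P -> AC, C -> AP.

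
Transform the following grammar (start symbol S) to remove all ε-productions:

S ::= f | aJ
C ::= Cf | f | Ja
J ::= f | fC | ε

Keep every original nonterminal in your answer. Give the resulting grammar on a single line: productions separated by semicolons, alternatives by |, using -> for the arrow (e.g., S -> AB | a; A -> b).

Nullable set: {J}.
S -> aJ: J nullable, giving a | aJ.
C -> Ja: J nullable, giving Ja | a.
Drop J -> ε.
Unchanged (no nullable symbols): S -> f; C -> Cf; C -> f; J -> f; J -> fC.

S -> a | f | aJ; C -> a | f | Cf | Ja; J -> f | fC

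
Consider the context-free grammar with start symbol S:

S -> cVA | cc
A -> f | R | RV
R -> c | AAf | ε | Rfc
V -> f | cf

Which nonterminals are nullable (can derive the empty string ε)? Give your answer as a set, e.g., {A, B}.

{A, R}

Directly nullable (have an ε-rule): {R}.
A is nullable via A -> R (every symbol on the right is already known nullable).
Not nullable: S, V — each has a terminal in every rule's right-hand side or depends on a non-nullable symbol.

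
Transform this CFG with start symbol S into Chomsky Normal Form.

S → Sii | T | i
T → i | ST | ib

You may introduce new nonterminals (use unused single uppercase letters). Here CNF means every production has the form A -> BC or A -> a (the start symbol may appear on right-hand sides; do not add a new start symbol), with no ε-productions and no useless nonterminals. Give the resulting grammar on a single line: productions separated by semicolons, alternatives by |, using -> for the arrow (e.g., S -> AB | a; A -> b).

No ε-productions.
After unit-elimination: S -> i | ST | ib | Sii; T -> i | ST | ib.
TERM: introduce B -> b, A -> i and substitute in every rule of length ≥2.
BIN: S -> SAA becomes S -> SC, C -> AA.

S -> i | AB | SC | ST; A -> i; B -> b; C -> AA; T -> i | AB | ST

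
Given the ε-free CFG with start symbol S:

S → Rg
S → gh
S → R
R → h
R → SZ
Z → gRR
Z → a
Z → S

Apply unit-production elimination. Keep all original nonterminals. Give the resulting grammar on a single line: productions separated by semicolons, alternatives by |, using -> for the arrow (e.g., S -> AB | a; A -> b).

S -> h | Rg | SZ | gh; R -> h | SZ; Z -> a | h | Rg | SZ | gh | gRR

Unit productions: S->R, Z->S.
Unit pairs (A ⇒* B via units): (S,R), (Z,R), (Z,S).
S: inherits non-unit rules of {R, S} → Rg | SZ | gh | h.
R: inherits non-unit rules of {R} → SZ | h.
Z: inherits non-unit rules of {R, S, Z} → Rg | SZ | a | gRR | gh | h.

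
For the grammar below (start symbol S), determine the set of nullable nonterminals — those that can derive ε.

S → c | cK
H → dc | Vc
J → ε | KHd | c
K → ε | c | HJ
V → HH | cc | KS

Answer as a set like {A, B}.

{J, K}

Directly nullable (have an ε-rule): {J, K}.
Not nullable: H, S, V — each has a terminal in every rule's right-hand side or depends on a non-nullable symbol.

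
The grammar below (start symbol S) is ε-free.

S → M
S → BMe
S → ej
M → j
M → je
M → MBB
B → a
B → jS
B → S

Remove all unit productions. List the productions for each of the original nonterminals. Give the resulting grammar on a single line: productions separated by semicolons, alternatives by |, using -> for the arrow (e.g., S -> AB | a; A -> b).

S -> j | ej | je | BMe | MBB; B -> a | j | ej | jS | je | BMe | MBB; M -> j | je | MBB

Unit productions: B->S, S->M.
Unit pairs (A ⇒* B via units): (B,M), (B,S), (S,M).
S: inherits non-unit rules of {M, S} → BMe | MBB | ej | j | je.
B: inherits non-unit rules of {B, M, S} → BMe | MBB | a | ej | j | jS | je.
M: inherits non-unit rules of {M} → MBB | j | je.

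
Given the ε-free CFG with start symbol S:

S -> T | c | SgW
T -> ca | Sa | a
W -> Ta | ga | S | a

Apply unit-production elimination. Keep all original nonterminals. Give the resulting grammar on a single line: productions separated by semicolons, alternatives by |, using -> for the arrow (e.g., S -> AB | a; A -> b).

S -> a | c | Sa | ca | SgW; T -> a | Sa | ca; W -> a | c | Sa | Ta | ca | ga | SgW

Unit productions: S->T, W->S.
Unit pairs (A ⇒* B via units): (S,T), (W,S), (W,T).
S: inherits non-unit rules of {S, T} → Sa | SgW | a | c | ca.
T: inherits non-unit rules of {T} → Sa | a | ca.
W: inherits non-unit rules of {S, T, W} → Sa | SgW | Ta | a | c | ca | ga.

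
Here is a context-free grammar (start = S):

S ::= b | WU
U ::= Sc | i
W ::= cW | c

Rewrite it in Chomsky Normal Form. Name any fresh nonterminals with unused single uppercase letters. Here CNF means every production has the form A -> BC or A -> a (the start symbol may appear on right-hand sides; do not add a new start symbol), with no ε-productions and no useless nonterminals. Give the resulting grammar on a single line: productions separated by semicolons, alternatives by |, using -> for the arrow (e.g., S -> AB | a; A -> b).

No ε-productions.
No unit productions to eliminate.
TERM: introduce A -> c and substitute in every rule of length ≥2.

S -> b | WU; A -> c; U -> i | SA; W -> c | AW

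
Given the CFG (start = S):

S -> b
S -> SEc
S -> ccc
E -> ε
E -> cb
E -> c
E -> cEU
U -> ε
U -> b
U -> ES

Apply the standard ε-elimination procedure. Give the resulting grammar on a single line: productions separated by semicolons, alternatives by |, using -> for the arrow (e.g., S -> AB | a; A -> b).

Nullable set: {E, U}.
S -> SEc: E nullable, giving SEc | Sc.
Drop E -> ε.
E -> cEU: E, U nullable, giving c | cE | cEU | cU.
Drop U -> ε.
U -> ES: E nullable, giving ES | S.
Unchanged (no nullable symbols): S -> b; S -> ccc; E -> c; E -> cb; U -> b.

S -> b | Sc | SEc | ccc; E -> c | cE | cU | cb | cEU; U -> S | b | ES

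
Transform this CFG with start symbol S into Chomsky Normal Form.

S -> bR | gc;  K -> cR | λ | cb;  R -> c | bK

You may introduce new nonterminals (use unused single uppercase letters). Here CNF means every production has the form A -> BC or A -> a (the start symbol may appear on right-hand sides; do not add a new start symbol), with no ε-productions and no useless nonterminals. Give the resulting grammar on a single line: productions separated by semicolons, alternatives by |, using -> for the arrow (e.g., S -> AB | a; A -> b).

S -> BR | CA; A -> c; B -> b; C -> g; K -> AB | AR; R -> b | c | BK

Nullable: {K}; after ε-elimination: S -> bR | gc; K -> cR | cb; R -> b | c | bK.
No unit productions to eliminate.
TERM: introduce B -> b, A -> c, C -> g and substitute in every rule of length ≥2.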